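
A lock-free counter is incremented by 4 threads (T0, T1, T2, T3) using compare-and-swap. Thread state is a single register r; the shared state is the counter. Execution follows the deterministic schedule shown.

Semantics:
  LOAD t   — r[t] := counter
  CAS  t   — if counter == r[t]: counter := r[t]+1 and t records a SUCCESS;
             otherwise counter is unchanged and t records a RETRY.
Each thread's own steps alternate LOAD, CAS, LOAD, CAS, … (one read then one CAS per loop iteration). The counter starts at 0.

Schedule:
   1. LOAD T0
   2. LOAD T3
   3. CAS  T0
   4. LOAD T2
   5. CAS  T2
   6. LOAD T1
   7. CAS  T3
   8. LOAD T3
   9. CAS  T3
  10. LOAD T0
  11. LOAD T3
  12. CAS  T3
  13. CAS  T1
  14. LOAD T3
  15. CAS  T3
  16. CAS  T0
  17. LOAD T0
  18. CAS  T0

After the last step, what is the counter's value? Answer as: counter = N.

counter = 6

#1 T0 reads 0
#2 T3 reads 0
#3 T0 CAS(0→1) writes; counter now 1
#4 T2 reads 1
#5 T2 CAS(1→2) writes; counter now 2
#6 T1 reads 2
#7 T3 CAS(0→1) fails; counter now 2
#8 T3 reads 2
#9 T3 CAS(2→3) writes; counter now 3
#10 T0 reads 3
#11 T3 reads 3
#12 T3 CAS(3→4) writes; counter now 4
#13 T1 CAS(2→3) fails; counter now 4
#14 T3 reads 4
#15 T3 CAS(4→5) writes; counter now 5
#16 T0 CAS(3→4) fails; counter now 5
#17 T0 reads 5
#18 T0 CAS(5→6) writes; counter now 6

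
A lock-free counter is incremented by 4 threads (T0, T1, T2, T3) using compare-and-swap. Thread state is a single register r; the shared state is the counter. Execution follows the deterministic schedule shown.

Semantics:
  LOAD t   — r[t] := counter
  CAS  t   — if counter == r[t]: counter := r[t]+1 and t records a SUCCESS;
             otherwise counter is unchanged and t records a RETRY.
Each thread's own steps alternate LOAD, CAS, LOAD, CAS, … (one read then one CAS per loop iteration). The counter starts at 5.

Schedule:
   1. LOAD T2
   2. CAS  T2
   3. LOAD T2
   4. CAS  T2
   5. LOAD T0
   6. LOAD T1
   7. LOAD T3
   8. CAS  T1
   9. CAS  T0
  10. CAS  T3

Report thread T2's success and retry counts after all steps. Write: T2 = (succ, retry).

T2 = (2, 0)

   1) LOAD T2:  M=5  r_T2=5
   2) CAS  T2:  M=6  r_T2=5 ✓
   3) LOAD T2:  M=6  r_T2=6
   4) CAS  T2:  M=7  r_T2=6 ✓
   5) LOAD T0:  M=7  r_T0=7
   6) LOAD T1:  M=7  r_T1=7
   7) LOAD T3:  M=7  r_T3=7
   8) CAS  T1:  M=8  r_T1=7 ✓
   9) CAS  T0:  M=8  r_T0=7 ✗
  10) CAS  T3:  M=8  r_T3=7 ✗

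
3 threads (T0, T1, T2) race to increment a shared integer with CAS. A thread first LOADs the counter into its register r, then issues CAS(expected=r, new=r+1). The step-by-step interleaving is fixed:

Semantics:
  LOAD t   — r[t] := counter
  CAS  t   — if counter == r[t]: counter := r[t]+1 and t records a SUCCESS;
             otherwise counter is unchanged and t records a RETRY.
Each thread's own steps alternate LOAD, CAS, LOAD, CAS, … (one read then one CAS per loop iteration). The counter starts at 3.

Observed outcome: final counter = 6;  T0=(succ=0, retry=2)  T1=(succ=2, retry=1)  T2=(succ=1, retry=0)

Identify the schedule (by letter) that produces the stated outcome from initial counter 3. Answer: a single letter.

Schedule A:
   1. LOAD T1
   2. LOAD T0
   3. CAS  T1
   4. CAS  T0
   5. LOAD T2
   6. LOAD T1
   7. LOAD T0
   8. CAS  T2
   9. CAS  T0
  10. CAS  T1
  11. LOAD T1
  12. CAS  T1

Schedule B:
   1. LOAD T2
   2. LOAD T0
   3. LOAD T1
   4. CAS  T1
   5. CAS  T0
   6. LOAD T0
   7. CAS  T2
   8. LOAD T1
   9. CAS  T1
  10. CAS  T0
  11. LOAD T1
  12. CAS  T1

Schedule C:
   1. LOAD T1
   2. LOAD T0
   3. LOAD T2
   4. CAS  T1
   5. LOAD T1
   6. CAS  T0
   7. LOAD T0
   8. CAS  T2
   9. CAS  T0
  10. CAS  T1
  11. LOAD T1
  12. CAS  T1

A

Run A:
step 1: T1 LOAD ⇒ load; ctr=3 reg=3
step 2: T0 LOAD ⇒ load; ctr=3 reg=3
step 3: T1 CAS ⇒ ok; ctr=4 reg=3
step 4: T0 CAS ⇒ retry; ctr=4 reg=3
step 5: T2 LOAD ⇒ load; ctr=4 reg=4
step 6: T1 LOAD ⇒ load; ctr=4 reg=4
step 7: T0 LOAD ⇒ load; ctr=4 reg=4
step 8: T2 CAS ⇒ ok; ctr=5 reg=4
step 9: T0 CAS ⇒ retry; ctr=5 reg=4
step 10: T1 CAS ⇒ retry; ctr=5 reg=4
step 11: T1 LOAD ⇒ load; ctr=5 reg=5
step 12: T1 CAS ⇒ ok; ctr=6 reg=5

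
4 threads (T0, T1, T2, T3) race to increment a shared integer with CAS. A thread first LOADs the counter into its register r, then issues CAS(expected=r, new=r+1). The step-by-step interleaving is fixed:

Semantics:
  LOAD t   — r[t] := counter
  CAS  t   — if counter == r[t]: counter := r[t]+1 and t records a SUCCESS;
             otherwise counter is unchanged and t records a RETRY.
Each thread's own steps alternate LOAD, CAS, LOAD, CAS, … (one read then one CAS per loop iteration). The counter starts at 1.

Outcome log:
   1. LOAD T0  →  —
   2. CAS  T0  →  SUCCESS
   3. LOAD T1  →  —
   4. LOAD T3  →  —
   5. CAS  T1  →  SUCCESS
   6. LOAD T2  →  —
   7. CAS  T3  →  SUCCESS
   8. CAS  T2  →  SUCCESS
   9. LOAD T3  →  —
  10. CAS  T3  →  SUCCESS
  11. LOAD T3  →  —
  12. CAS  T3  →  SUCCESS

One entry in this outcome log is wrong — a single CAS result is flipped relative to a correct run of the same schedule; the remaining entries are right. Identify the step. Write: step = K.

step = 7

Re-executing:
step 1: T0 LOAD ⇒ load; ctr=1 reg=1
step 2: T0 CAS ⇒ ok; ctr=2 reg=1
step 3: T1 LOAD ⇒ load; ctr=2 reg=2
step 4: T3 LOAD ⇒ load; ctr=2 reg=2
step 5: T1 CAS ⇒ ok; ctr=3 reg=2
step 6: T2 LOAD ⇒ load; ctr=3 reg=3
step 7: T3 CAS ⇒ retry; ctr=3 reg=2
step 8: T2 CAS ⇒ ok; ctr=4 reg=3
step 9: T3 LOAD ⇒ load; ctr=4 reg=4
step 10: T3 CAS ⇒ ok; ctr=5 reg=4
step 11: T3 LOAD ⇒ load; ctr=5 reg=5
step 12: T3 CAS ⇒ ok; ctr=6 reg=5
Flip is step 7.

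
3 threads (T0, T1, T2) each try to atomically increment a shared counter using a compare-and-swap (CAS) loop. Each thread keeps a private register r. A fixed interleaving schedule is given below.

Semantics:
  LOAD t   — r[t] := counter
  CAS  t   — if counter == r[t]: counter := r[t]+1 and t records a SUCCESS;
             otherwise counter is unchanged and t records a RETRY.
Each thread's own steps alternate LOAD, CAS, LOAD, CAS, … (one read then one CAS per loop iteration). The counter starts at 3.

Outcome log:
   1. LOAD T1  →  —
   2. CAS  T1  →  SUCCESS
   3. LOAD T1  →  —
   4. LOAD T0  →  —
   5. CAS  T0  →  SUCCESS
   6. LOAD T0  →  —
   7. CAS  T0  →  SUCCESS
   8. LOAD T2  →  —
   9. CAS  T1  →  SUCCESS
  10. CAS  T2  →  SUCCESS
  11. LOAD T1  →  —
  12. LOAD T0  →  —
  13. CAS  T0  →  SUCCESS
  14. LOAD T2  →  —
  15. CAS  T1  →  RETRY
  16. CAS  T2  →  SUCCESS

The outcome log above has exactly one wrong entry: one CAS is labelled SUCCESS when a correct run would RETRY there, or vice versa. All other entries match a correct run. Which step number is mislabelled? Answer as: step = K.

Re-executing:
1. LOAD T1 → mem=3 r[T1]=3 [LOAD]
2. CAS T1 → mem=4 r[T1]=3 [OK]
3. LOAD T1 → mem=4 r[T1]=4 [LOAD]
4. LOAD T0 → mem=4 r[T0]=4 [LOAD]
5. CAS T0 → mem=5 r[T0]=4 [OK]
6. LOAD T0 → mem=5 r[T0]=5 [LOAD]
7. CAS T0 → mem=6 r[T0]=5 [OK]
8. LOAD T2 → mem=6 r[T2]=6 [LOAD]
9. CAS T1 → mem=6 r[T1]=4 [RETRY]
10. CAS T2 → mem=7 r[T2]=6 [OK]
11. LOAD T1 → mem=7 r[T1]=7 [LOAD]
12. LOAD T0 → mem=7 r[T0]=7 [LOAD]
13. CAS T0 → mem=8 r[T0]=7 [OK]
14. LOAD T2 → mem=8 r[T2]=8 [LOAD]
15. CAS T1 → mem=8 r[T1]=7 [RETRY]
16. CAS T2 → mem=9 r[T2]=8 [OK]
Mismatch at 9.

step = 9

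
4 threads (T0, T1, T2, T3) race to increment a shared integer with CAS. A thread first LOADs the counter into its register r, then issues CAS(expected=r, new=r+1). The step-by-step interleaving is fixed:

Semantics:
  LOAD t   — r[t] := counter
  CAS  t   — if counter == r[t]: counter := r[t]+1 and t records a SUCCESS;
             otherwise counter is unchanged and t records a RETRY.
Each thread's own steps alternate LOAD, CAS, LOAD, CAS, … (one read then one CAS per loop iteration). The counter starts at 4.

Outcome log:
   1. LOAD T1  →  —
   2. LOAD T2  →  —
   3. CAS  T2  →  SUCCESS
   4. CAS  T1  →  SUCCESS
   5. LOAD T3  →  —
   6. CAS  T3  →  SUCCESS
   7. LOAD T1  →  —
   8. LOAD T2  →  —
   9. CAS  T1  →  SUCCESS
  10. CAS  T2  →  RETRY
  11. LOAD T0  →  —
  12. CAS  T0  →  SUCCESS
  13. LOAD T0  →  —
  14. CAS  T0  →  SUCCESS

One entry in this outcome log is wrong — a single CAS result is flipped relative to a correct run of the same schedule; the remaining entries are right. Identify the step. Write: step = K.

step = 4

Reference trace:
   1) LOAD T1:  M=4  r_T1=4
   2) LOAD T2:  M=4  r_T2=4
   3) CAS  T2:  M=5  r_T2=4 ✓
   4) CAS  T1:  M=5  r_T1=4 ✗
   5) LOAD T3:  M=5  r_T3=5
   6) CAS  T3:  M=6  r_T3=5 ✓
   7) LOAD T1:  M=6  r_T1=6
   8) LOAD T2:  M=6  r_T2=6
   9) CAS  T1:  M=7  r_T1=6 ✓
  10) CAS  T2:  M=7  r_T2=6 ✗
  11) LOAD T0:  M=7  r_T0=7
  12) CAS  T0:  M=8  r_T0=7 ✓
  13) LOAD T0:  M=8  r_T0=8
  14) CAS  T0:  M=9  r_T0=8 ✓
Log disagrees first at step 4.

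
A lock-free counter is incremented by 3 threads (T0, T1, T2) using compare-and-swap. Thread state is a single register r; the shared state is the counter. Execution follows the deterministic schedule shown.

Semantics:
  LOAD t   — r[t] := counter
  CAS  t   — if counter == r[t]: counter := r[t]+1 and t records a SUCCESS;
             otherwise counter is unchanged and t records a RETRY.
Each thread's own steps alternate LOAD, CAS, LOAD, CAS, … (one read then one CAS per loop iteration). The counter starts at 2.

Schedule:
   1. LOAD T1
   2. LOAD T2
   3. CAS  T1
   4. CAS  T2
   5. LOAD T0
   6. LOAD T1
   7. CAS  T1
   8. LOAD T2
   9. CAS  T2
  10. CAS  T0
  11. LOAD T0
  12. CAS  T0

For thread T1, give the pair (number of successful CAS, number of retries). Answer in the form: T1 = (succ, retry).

[1] T1.load  rd  (counter 2, T1.r 2)
[2] T2.load  rd  (counter 2, T2.r 2)
[3] T1.cas  hit  (counter 3, T1.r 2)
[4] T2.cas  miss  (counter 3, T2.r 2)
[5] T0.load  rd  (counter 3, T0.r 3)
[6] T1.load  rd  (counter 3, T1.r 3)
[7] T1.cas  hit  (counter 4, T1.r 3)
[8] T2.load  rd  (counter 4, T2.r 4)
[9] T2.cas  hit  (counter 5, T2.r 4)
[10] T0.cas  miss  (counter 5, T0.r 3)
[11] T0.load  rd  (counter 5, T0.r 5)
[12] T0.cas  hit  (counter 6, T0.r 5)

T1 = (2, 0)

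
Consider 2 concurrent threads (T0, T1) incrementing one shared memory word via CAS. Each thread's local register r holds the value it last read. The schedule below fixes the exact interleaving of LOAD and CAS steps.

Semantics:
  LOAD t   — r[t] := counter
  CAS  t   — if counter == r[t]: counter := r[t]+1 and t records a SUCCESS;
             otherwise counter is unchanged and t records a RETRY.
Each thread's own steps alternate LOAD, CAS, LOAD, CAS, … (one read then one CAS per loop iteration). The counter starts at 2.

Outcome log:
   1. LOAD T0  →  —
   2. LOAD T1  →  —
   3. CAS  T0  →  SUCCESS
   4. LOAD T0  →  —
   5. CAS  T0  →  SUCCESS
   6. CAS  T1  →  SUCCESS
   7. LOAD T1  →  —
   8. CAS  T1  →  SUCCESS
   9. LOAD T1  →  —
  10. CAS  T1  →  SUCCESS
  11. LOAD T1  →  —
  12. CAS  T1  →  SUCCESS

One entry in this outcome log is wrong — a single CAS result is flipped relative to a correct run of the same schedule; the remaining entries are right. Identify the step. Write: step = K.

Reference trace:
   1) LOAD T0:  M=2  r_T0=2
   2) LOAD T1:  M=2  r_T1=2
   3) CAS  T0:  M=3  r_T0=2 ✓
   4) LOAD T0:  M=3  r_T0=3
   5) CAS  T0:  M=4  r_T0=3 ✓
   6) CAS  T1:  M=4  r_T1=2 ✗
   7) LOAD T1:  M=4  r_T1=4
   8) CAS  T1:  M=5  r_T1=4 ✓
   9) LOAD T1:  M=5  r_T1=5
  10) CAS  T1:  M=6  r_T1=5 ✓
  11) LOAD T1:  M=6  r_T1=6
  12) CAS  T1:  M=7  r_T1=6 ✓
Log disagrees first at step 6.

step = 6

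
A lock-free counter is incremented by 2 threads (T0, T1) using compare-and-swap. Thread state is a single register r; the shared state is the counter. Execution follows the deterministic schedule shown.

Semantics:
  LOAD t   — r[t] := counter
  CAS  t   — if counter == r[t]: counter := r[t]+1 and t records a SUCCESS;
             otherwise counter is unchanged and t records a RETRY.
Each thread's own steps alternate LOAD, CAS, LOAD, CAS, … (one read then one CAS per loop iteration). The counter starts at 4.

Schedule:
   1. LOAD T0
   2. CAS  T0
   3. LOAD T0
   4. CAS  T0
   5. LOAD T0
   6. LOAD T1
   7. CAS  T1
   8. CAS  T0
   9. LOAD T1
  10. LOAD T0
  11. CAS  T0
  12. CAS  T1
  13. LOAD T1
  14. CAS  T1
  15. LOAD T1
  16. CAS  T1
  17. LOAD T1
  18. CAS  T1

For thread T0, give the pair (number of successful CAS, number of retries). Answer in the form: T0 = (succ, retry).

T0 = (3, 1)

1. LOAD T0 → mem=4 r[T0]=4 [LOAD]
2. CAS T0 → mem=5 r[T0]=4 [OK]
3. LOAD T0 → mem=5 r[T0]=5 [LOAD]
4. CAS T0 → mem=6 r[T0]=5 [OK]
5. LOAD T0 → mem=6 r[T0]=6 [LOAD]
6. LOAD T1 → mem=6 r[T1]=6 [LOAD]
7. CAS T1 → mem=7 r[T1]=6 [OK]
8. CAS T0 → mem=7 r[T0]=6 [RETRY]
9. LOAD T1 → mem=7 r[T1]=7 [LOAD]
10. LOAD T0 → mem=7 r[T0]=7 [LOAD]
11. CAS T0 → mem=8 r[T0]=7 [OK]
12. CAS T1 → mem=8 r[T1]=7 [RETRY]
13. LOAD T1 → mem=8 r[T1]=8 [LOAD]
14. CAS T1 → mem=9 r[T1]=8 [OK]
15. LOAD T1 → mem=9 r[T1]=9 [LOAD]
16. CAS T1 → mem=10 r[T1]=9 [OK]
17. LOAD T1 → mem=10 r[T1]=10 [LOAD]
18. CAS T1 → mem=11 r[T1]=10 [OK]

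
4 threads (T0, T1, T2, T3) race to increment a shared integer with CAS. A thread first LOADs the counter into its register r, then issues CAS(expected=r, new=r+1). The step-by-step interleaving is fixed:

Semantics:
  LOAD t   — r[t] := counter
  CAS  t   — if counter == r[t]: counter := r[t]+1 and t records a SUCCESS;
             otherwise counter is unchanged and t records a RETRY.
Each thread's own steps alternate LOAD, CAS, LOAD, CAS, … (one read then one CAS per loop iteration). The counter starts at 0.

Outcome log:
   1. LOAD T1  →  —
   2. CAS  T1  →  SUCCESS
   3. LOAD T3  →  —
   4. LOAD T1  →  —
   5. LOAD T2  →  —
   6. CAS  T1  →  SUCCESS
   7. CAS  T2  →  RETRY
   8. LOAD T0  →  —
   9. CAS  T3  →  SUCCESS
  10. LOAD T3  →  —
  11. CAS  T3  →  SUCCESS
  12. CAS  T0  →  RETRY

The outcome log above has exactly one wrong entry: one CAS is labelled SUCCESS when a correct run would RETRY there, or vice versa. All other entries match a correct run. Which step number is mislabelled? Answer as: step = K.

Correct run:
step 1: T1 LOAD ⇒ load; ctr=0 reg=0
step 2: T1 CAS ⇒ ok; ctr=1 reg=0
step 3: T3 LOAD ⇒ load; ctr=1 reg=1
step 4: T1 LOAD ⇒ load; ctr=1 reg=1
step 5: T2 LOAD ⇒ load; ctr=1 reg=1
step 6: T1 CAS ⇒ ok; ctr=2 reg=1
step 7: T2 CAS ⇒ retry; ctr=2 reg=1
step 8: T0 LOAD ⇒ load; ctr=2 reg=2
step 9: T3 CAS ⇒ retry; ctr=2 reg=1
step 10: T3 LOAD ⇒ load; ctr=2 reg=2
step 11: T3 CAS ⇒ ok; ctr=3 reg=2
step 12: T0 CAS ⇒ retry; ctr=3 reg=2
Flip is step 9.

step = 9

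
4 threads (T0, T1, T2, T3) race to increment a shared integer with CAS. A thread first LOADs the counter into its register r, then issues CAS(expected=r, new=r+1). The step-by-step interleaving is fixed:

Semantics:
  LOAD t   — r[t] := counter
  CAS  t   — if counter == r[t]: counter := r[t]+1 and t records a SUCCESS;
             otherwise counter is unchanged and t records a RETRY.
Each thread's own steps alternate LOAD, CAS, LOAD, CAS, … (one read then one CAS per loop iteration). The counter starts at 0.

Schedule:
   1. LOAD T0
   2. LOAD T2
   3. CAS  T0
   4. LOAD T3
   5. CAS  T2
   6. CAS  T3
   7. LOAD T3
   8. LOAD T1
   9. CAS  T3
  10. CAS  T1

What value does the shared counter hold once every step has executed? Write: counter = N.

counter = 3

1. LOAD T0 → mem=0 r[T0]=0 [LOAD]
2. LOAD T2 → mem=0 r[T2]=0 [LOAD]
3. CAS T0 → mem=1 r[T0]=0 [OK]
4. LOAD T3 → mem=1 r[T3]=1 [LOAD]
5. CAS T2 → mem=1 r[T2]=0 [RETRY]
6. CAS T3 → mem=2 r[T3]=1 [OK]
7. LOAD T3 → mem=2 r[T3]=2 [LOAD]
8. LOAD T1 → mem=2 r[T1]=2 [LOAD]
9. CAS T3 → mem=3 r[T3]=2 [OK]
10. CAS T1 → mem=3 r[T1]=2 [RETRY]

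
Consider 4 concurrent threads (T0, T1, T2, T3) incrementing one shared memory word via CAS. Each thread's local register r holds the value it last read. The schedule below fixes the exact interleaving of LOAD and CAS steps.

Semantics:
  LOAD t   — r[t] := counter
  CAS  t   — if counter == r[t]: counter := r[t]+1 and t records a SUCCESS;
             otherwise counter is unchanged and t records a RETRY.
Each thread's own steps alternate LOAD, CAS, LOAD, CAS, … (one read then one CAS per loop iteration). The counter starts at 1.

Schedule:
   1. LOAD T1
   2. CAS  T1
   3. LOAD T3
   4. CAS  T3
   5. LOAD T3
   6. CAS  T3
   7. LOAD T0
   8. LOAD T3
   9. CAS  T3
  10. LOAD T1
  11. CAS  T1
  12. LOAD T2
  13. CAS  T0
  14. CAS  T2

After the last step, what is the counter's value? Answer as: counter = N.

#1 T1 reads 1
#2 T1 CAS(1→2) writes; counter now 2
#3 T3 reads 2
#4 T3 CAS(2→3) writes; counter now 3
#5 T3 reads 3
#6 T3 CAS(3→4) writes; counter now 4
#7 T0 reads 4
#8 T3 reads 4
#9 T3 CAS(4→5) writes; counter now 5
#10 T1 reads 5
#11 T1 CAS(5→6) writes; counter now 6
#12 T2 reads 6
#13 T0 CAS(4→5) fails; counter now 6
#14 T2 CAS(6→7) writes; counter now 7

counter = 7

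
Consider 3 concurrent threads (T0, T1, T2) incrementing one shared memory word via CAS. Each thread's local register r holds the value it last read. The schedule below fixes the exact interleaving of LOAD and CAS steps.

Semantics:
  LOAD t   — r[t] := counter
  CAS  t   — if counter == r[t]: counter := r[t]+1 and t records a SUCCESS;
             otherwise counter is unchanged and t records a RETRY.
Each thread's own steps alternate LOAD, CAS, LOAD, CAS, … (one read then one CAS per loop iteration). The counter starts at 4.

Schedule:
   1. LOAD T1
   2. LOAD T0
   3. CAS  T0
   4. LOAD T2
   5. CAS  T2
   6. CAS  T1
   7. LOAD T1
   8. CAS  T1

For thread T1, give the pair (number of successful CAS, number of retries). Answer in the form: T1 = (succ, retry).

T1 = (1, 1)

T1 LOAD — after: cnt=4, r=4 — load
T0 LOAD — after: cnt=4, r=4 — load
T0 CAS — after: cnt=5, r=4 — ok
T2 LOAD — after: cnt=5, r=5 — load
T2 CAS — after: cnt=6, r=5 — ok
T1 CAS — after: cnt=6, r=4 — retry
T1 LOAD — after: cnt=6, r=6 — load
T1 CAS — after: cnt=7, r=6 — ok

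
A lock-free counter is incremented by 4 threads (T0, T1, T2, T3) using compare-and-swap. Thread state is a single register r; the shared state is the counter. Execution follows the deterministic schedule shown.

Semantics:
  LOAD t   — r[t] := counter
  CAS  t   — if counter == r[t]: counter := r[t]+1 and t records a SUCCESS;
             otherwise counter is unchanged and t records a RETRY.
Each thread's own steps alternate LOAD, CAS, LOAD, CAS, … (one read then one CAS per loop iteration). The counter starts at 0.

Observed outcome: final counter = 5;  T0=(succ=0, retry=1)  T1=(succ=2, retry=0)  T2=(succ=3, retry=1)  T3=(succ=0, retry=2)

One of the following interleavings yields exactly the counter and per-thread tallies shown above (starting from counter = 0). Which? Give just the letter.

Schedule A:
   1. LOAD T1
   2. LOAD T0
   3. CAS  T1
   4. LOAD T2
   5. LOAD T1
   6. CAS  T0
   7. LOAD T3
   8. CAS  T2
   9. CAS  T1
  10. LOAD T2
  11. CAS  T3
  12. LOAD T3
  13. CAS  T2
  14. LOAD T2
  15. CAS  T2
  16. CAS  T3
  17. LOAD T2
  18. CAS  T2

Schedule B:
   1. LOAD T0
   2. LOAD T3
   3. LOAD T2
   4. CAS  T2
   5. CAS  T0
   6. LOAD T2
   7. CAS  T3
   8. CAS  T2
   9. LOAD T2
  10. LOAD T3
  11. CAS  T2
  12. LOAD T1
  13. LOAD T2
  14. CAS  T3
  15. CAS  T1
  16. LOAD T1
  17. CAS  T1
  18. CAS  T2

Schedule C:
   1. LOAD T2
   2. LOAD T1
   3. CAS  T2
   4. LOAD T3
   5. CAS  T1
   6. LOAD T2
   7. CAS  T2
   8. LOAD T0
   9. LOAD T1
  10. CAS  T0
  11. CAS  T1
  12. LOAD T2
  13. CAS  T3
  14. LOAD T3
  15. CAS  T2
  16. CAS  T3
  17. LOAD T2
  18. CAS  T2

B

Run B:
#1 T0 reads 0
#2 T3 reads 0
#3 T2 reads 0
#4 T2 CAS(0→1) writes; counter now 1
#5 T0 CAS(0→1) fails; counter now 1
#6 T2 reads 1
#7 T3 CAS(0→1) fails; counter now 1
#8 T2 CAS(1→2) writes; counter now 2
#9 T2 reads 2
#10 T3 reads 2
#11 T2 CAS(2→3) writes; counter now 3
#12 T1 reads 3
#13 T2 reads 3
#14 T3 CAS(2→3) fails; counter now 3
#15 T1 CAS(3→4) writes; counter now 4
#16 T1 reads 4
#17 T1 CAS(4→5) writes; counter now 5
#18 T2 CAS(3→4) fails; counter now 5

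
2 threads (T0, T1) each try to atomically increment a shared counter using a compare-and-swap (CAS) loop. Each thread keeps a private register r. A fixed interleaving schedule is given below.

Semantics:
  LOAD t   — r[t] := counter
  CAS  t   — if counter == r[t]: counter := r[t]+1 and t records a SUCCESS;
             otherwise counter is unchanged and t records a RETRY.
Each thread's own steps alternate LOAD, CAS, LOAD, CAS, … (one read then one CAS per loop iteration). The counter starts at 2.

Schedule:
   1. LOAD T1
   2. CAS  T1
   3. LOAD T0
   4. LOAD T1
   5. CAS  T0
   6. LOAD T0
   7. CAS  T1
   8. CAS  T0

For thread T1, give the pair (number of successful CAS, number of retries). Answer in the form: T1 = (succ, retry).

T1 = (1, 1)

T1 LOAD — after: cnt=2, r=2 — load
T1 CAS — after: cnt=3, r=2 — ok
T0 LOAD — after: cnt=3, r=3 — load
T1 LOAD — after: cnt=3, r=3 — load
T0 CAS — after: cnt=4, r=3 — ok
T0 LOAD — after: cnt=4, r=4 — load
T1 CAS — after: cnt=4, r=3 — retry
T0 CAS — after: cnt=5, r=4 — ok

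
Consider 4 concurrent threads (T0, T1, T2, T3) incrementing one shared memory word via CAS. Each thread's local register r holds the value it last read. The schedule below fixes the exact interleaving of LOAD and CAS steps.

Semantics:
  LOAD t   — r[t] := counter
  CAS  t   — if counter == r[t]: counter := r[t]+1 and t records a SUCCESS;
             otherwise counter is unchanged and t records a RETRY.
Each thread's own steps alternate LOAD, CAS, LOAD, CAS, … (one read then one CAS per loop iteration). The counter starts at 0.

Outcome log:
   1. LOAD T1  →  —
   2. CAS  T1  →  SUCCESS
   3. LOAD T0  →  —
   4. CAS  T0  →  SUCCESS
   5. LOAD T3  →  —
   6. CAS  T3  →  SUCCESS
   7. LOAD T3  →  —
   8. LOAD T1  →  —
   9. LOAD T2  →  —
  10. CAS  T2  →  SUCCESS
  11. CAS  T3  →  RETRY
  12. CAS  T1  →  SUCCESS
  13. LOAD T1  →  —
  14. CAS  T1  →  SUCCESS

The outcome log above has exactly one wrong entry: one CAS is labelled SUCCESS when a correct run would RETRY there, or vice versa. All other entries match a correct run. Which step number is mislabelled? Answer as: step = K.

Reference trace:
#1 T1 reads 0
#2 T1 CAS(0→1) writes; counter now 1
#3 T0 reads 1
#4 T0 CAS(1→2) writes; counter now 2
#5 T3 reads 2
#6 T3 CAS(2→3) writes; counter now 3
#7 T3 reads 3
#8 T1 reads 3
#9 T2 reads 3
#10 T2 CAS(3→4) writes; counter now 4
#11 T3 CAS(3→4) fails; counter now 4
#12 T1 CAS(3→4) fails; counter now 4
#13 T1 reads 4
#14 T1 CAS(4→5) writes; counter now 5
Mismatch at 12.

step = 12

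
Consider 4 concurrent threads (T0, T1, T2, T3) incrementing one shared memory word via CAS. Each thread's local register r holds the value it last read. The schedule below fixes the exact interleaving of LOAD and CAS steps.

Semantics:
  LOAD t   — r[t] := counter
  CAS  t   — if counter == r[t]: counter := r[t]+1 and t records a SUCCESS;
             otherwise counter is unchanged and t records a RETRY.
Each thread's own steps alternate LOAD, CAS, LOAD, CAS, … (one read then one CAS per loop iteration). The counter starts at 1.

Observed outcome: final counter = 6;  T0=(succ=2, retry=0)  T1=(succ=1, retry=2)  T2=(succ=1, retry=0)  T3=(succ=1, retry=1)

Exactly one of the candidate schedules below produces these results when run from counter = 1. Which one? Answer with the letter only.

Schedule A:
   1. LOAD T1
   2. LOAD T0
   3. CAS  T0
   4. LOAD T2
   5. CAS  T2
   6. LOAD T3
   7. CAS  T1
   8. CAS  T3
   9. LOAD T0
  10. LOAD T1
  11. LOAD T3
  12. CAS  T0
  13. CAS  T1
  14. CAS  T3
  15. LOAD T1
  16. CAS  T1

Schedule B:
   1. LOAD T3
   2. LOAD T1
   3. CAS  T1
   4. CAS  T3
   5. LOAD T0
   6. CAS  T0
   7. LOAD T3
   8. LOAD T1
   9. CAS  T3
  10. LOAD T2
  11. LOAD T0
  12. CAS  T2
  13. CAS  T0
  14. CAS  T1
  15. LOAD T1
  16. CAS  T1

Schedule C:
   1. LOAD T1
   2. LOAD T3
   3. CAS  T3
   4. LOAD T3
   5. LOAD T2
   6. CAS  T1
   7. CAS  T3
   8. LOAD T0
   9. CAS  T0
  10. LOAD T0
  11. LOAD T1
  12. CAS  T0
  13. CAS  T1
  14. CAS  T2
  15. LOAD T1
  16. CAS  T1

Tracing schedule A:
#1 T1 reads 1
#2 T0 reads 1
#3 T0 CAS(1→2) writes; counter now 2
#4 T2 reads 2
#5 T2 CAS(2→3) writes; counter now 3
#6 T3 reads 3
#7 T1 CAS(1→2) fails; counter now 3
#8 T3 CAS(3→4) writes; counter now 4
#9 T0 reads 4
#10 T1 reads 4
#11 T3 reads 4
#12 T0 CAS(4→5) writes; counter now 5
#13 T1 CAS(4→5) fails; counter now 5
#14 T3 CAS(4→5) fails; counter now 5
#15 T1 reads 5
#16 T1 CAS(5→6) writes; counter now 6

A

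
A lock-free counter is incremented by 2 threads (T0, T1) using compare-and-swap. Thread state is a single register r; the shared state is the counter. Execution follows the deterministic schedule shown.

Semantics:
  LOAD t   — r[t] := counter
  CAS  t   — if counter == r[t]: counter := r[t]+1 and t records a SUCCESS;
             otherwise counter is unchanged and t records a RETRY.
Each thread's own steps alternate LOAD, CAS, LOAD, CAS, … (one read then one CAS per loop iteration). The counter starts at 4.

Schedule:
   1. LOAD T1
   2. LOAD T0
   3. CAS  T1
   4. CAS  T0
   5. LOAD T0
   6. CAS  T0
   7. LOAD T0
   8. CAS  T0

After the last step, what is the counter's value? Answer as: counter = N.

counter = 7

step 1: T1 LOAD ⇒ load; ctr=4 reg=4
step 2: T0 LOAD ⇒ load; ctr=4 reg=4
step 3: T1 CAS ⇒ ok; ctr=5 reg=4
step 4: T0 CAS ⇒ retry; ctr=5 reg=4
step 5: T0 LOAD ⇒ load; ctr=5 reg=5
step 6: T0 CAS ⇒ ok; ctr=6 reg=5
step 7: T0 LOAD ⇒ load; ctr=6 reg=6
step 8: T0 CAS ⇒ ok; ctr=7 reg=6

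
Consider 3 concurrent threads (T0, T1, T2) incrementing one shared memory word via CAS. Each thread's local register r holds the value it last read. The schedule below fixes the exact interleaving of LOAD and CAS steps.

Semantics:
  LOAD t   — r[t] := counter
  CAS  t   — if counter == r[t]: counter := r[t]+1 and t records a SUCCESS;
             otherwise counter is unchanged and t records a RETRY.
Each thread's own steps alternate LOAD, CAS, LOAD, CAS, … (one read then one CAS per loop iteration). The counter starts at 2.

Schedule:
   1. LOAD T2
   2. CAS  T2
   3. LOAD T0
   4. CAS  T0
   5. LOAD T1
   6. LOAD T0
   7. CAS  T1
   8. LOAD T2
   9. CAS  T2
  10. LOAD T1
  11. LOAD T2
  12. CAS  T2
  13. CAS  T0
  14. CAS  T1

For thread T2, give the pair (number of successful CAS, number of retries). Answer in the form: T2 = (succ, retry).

T2 = (3, 0)

[1] T2.load  rd  (counter 2, T2.r 2)
[2] T2.cas  hit  (counter 3, T2.r 2)
[3] T0.load  rd  (counter 3, T0.r 3)
[4] T0.cas  hit  (counter 4, T0.r 3)
[5] T1.load  rd  (counter 4, T1.r 4)
[6] T0.load  rd  (counter 4, T0.r 4)
[7] T1.cas  hit  (counter 5, T1.r 4)
[8] T2.load  rd  (counter 5, T2.r 5)
[9] T2.cas  hit  (counter 6, T2.r 5)
[10] T1.load  rd  (counter 6, T1.r 6)
[11] T2.load  rd  (counter 6, T2.r 6)
[12] T2.cas  hit  (counter 7, T2.r 6)
[13] T0.cas  miss  (counter 7, T0.r 4)
[14] T1.cas  miss  (counter 7, T1.r 6)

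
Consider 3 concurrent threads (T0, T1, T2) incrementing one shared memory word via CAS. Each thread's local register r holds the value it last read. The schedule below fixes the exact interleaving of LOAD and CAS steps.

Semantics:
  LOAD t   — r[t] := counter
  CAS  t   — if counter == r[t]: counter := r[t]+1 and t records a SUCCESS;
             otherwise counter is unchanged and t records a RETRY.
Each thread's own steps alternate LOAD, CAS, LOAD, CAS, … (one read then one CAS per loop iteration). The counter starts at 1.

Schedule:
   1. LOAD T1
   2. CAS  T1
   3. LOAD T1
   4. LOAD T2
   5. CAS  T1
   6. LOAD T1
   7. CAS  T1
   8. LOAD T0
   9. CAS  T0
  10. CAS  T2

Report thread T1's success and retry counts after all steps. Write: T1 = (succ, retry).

T1 = (3, 0)

step 1: T1 LOAD ⇒ load; ctr=1 reg=1
step 2: T1 CAS ⇒ ok; ctr=2 reg=1
step 3: T1 LOAD ⇒ load; ctr=2 reg=2
step 4: T2 LOAD ⇒ load; ctr=2 reg=2
step 5: T1 CAS ⇒ ok; ctr=3 reg=2
step 6: T1 LOAD ⇒ load; ctr=3 reg=3
step 7: T1 CAS ⇒ ok; ctr=4 reg=3
step 8: T0 LOAD ⇒ load; ctr=4 reg=4
step 9: T0 CAS ⇒ ok; ctr=5 reg=4
step 10: T2 CAS ⇒ retry; ctr=5 reg=2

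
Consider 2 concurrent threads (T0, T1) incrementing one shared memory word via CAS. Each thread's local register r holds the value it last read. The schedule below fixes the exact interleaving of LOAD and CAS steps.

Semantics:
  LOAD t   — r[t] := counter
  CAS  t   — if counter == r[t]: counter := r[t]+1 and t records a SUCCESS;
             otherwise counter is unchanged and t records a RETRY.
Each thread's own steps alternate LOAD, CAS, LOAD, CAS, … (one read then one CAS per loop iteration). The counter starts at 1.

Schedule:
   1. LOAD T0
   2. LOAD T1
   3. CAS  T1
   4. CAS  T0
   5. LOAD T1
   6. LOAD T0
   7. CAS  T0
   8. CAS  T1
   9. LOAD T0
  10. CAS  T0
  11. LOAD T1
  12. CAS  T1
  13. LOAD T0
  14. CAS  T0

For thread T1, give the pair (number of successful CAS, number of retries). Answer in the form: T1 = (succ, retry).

T1 = (2, 1)

1. LOAD T0 → mem=1 r[T0]=1 [LOAD]
2. LOAD T1 → mem=1 r[T1]=1 [LOAD]
3. CAS T1 → mem=2 r[T1]=1 [OK]
4. CAS T0 → mem=2 r[T0]=1 [RETRY]
5. LOAD T1 → mem=2 r[T1]=2 [LOAD]
6. LOAD T0 → mem=2 r[T0]=2 [LOAD]
7. CAS T0 → mem=3 r[T0]=2 [OK]
8. CAS T1 → mem=3 r[T1]=2 [RETRY]
9. LOAD T0 → mem=3 r[T0]=3 [LOAD]
10. CAS T0 → mem=4 r[T0]=3 [OK]
11. LOAD T1 → mem=4 r[T1]=4 [LOAD]
12. CAS T1 → mem=5 r[T1]=4 [OK]
13. LOAD T0 → mem=5 r[T0]=5 [LOAD]
14. CAS T0 → mem=6 r[T0]=5 [OK]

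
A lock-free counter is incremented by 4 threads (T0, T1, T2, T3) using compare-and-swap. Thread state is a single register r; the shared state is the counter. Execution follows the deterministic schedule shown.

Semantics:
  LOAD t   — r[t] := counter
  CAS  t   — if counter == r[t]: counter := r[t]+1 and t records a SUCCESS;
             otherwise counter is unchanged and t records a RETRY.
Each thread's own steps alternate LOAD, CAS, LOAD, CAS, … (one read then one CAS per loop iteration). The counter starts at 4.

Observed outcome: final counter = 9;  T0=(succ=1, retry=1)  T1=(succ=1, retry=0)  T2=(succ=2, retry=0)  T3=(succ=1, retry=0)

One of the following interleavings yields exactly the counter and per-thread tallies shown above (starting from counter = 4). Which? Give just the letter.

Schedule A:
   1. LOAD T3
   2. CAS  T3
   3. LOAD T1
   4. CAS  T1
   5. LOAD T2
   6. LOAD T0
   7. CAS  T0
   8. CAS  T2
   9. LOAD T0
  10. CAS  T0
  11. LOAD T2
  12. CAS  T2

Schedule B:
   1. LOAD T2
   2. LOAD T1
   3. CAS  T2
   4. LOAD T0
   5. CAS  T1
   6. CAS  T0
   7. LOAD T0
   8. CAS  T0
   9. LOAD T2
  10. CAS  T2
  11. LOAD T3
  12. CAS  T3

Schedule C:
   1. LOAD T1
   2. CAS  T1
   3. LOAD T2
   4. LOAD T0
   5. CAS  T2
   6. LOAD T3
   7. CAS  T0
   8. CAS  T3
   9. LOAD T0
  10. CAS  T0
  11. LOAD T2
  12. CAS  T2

C

Tracing schedule C:
T1 LOAD — after: cnt=4, r=4 — load
T1 CAS — after: cnt=5, r=4 — ok
T2 LOAD — after: cnt=5, r=5 — load
T0 LOAD — after: cnt=5, r=5 — load
T2 CAS — after: cnt=6, r=5 — ok
T3 LOAD — after: cnt=6, r=6 — load
T0 CAS — after: cnt=6, r=5 — retry
T3 CAS — after: cnt=7, r=6 — ok
T0 LOAD — after: cnt=7, r=7 — load
T0 CAS — after: cnt=8, r=7 — ok
T2 LOAD — after: cnt=8, r=8 — load
T2 CAS — after: cnt=9, r=8 — ok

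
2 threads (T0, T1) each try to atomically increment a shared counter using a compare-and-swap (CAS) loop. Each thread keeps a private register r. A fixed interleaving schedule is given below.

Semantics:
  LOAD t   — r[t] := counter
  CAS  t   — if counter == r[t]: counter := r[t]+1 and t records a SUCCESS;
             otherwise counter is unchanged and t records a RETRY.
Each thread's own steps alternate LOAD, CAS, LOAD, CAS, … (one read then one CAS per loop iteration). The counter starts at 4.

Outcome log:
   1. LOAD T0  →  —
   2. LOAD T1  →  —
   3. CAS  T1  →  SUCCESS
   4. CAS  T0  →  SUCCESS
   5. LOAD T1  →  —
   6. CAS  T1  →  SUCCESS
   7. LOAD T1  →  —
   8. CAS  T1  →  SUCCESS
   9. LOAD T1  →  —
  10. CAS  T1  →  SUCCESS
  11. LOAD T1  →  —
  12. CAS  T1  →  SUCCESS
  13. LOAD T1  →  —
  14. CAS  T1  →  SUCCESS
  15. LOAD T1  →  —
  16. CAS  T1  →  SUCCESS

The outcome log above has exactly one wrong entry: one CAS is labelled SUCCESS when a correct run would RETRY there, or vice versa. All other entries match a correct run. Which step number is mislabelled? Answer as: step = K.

Correct run:
#1 T0 reads 4
#2 T1 reads 4
#3 T1 CAS(4→5) writes; counter now 5
#4 T0 CAS(4→5) fails; counter now 5
#5 T1 reads 5
#6 T1 CAS(5→6) writes; counter now 6
#7 T1 reads 6
#8 T1 CAS(6→7) writes; counter now 7
#9 T1 reads 7
#10 T1 CAS(7→8) writes; counter now 8
#11 T1 reads 8
#12 T1 CAS(8→9) writes; counter now 9
#13 T1 reads 9
#14 T1 CAS(9→10) writes; counter now 10
#15 T1 reads 10
#16 T1 CAS(10→11) writes; counter now 11
Flip is step 4.

step = 4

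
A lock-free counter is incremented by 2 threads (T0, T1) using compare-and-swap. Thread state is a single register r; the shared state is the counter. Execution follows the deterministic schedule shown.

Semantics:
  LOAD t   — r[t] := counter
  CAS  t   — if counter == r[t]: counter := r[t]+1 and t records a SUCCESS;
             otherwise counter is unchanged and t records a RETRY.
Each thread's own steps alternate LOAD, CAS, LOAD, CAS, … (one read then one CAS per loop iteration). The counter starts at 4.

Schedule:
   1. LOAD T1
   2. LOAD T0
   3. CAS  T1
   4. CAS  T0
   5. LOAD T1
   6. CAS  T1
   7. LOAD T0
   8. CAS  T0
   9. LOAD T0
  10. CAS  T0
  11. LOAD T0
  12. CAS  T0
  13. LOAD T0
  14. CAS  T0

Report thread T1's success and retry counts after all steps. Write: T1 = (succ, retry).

T1 = (2, 0)

step 1: T1 LOAD ⇒ load; ctr=4 reg=4
step 2: T0 LOAD ⇒ load; ctr=4 reg=4
step 3: T1 CAS ⇒ ok; ctr=5 reg=4
step 4: T0 CAS ⇒ retry; ctr=5 reg=4
step 5: T1 LOAD ⇒ load; ctr=5 reg=5
step 6: T1 CAS ⇒ ok; ctr=6 reg=5
step 7: T0 LOAD ⇒ load; ctr=6 reg=6
step 8: T0 CAS ⇒ ok; ctr=7 reg=6
step 9: T0 LOAD ⇒ load; ctr=7 reg=7
step 10: T0 CAS ⇒ ok; ctr=8 reg=7
step 11: T0 LOAD ⇒ load; ctr=8 reg=8
step 12: T0 CAS ⇒ ok; ctr=9 reg=8
step 13: T0 LOAD ⇒ load; ctr=9 reg=9
step 14: T0 CAS ⇒ ok; ctr=10 reg=9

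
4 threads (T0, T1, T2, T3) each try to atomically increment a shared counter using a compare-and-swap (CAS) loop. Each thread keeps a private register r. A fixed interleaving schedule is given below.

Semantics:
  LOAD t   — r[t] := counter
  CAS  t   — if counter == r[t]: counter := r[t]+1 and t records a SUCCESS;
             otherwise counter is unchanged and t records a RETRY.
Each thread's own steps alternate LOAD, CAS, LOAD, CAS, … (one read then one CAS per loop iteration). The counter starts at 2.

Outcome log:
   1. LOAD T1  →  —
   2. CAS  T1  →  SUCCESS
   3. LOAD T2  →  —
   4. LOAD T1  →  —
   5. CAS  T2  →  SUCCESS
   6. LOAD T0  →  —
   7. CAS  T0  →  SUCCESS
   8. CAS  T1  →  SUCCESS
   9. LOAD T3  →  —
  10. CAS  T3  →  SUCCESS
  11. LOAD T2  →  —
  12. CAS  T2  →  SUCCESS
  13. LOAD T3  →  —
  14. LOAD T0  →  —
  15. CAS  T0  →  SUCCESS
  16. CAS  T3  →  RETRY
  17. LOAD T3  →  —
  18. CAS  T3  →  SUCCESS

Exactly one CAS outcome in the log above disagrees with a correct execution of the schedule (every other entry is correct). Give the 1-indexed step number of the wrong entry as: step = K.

step = 8

Re-executing:
   1) LOAD T1:  M=2  r_T1=2
   2) CAS  T1:  M=3  r_T1=2 ✓
   3) LOAD T2:  M=3  r_T2=3
   4) LOAD T1:  M=3  r_T1=3
   5) CAS  T2:  M=4  r_T2=3 ✓
   6) LOAD T0:  M=4  r_T0=4
   7) CAS  T0:  M=5  r_T0=4 ✓
   8) CAS  T1:  M=5  r_T1=3 ✗
   9) LOAD T3:  M=5  r_T3=5
  10) CAS  T3:  M=6  r_T3=5 ✓
  11) LOAD T2:  M=6  r_T2=6
  12) CAS  T2:  M=7  r_T2=6 ✓
  13) LOAD T3:  M=7  r_T3=7
  14) LOAD T0:  M=7  r_T0=7
  15) CAS  T0:  M=8  r_T0=7 ✓
  16) CAS  T3:  M=8  r_T3=7 ✗
  17) LOAD T3:  M=8  r_T3=8
  18) CAS  T3:  M=9  r_T3=8 ✓
Mismatch at 8.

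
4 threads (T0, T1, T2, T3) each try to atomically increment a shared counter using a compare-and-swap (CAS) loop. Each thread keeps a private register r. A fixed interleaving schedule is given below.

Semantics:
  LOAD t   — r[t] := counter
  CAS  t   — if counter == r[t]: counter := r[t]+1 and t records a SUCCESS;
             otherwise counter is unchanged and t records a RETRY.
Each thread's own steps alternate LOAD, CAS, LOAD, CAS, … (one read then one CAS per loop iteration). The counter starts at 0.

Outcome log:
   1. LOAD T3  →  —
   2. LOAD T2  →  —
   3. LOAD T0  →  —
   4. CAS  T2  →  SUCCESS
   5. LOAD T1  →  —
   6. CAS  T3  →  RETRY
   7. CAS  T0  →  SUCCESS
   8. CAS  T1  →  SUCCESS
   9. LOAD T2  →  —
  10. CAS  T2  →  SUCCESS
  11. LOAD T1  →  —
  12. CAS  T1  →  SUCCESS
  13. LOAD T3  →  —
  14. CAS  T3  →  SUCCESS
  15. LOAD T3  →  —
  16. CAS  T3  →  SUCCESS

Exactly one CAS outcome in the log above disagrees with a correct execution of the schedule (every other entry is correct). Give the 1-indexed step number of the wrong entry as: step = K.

Re-executing:
   1) LOAD T3:  M=0  r_T3=0
   2) LOAD T2:  M=0  r_T2=0
   3) LOAD T0:  M=0  r_T0=0
   4) CAS  T2:  M=1  r_T2=0 ✓
   5) LOAD T1:  M=1  r_T1=1
   6) CAS  T3:  M=1  r_T3=0 ✗
   7) CAS  T0:  M=1  r_T0=0 ✗
   8) CAS  T1:  M=2  r_T1=1 ✓
   9) LOAD T2:  M=2  r_T2=2
  10) CAS  T2:  M=3  r_T2=2 ✓
  11) LOAD T1:  M=3  r_T1=3
  12) CAS  T1:  M=4  r_T1=3 ✓
  13) LOAD T3:  M=4  r_T3=4
  14) CAS  T3:  M=5  r_T3=4 ✓
  15) LOAD T3:  M=5  r_T3=5
  16) CAS  T3:  M=6  r_T3=5 ✓
Mismatch at 7.

step = 7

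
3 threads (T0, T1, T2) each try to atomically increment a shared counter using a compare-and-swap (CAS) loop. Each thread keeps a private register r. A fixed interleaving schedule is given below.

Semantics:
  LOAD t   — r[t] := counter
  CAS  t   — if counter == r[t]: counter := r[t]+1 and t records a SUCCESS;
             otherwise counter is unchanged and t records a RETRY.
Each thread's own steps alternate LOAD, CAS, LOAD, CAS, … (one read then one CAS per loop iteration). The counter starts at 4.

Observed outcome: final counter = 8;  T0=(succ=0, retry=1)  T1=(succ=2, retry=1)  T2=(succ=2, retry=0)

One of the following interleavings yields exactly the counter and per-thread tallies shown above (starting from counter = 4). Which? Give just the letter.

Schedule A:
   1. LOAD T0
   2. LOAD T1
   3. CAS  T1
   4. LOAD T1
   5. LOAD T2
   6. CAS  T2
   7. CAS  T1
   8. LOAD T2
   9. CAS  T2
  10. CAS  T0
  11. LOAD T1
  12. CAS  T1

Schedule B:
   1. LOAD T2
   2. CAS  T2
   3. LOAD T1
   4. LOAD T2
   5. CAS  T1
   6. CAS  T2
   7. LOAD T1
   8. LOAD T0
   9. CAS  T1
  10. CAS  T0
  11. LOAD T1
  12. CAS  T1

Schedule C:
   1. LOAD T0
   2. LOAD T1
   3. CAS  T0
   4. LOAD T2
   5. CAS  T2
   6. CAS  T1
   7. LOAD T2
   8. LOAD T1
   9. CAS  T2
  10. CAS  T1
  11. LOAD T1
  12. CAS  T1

A

Tracing schedule A:
[1] T0.load  rd  (counter 4, T0.r 4)
[2] T1.load  rd  (counter 4, T1.r 4)
[3] T1.cas  hit  (counter 5, T1.r 4)
[4] T1.load  rd  (counter 5, T1.r 5)
[5] T2.load  rd  (counter 5, T2.r 5)
[6] T2.cas  hit  (counter 6, T2.r 5)
[7] T1.cas  miss  (counter 6, T1.r 5)
[8] T2.load  rd  (counter 6, T2.r 6)
[9] T2.cas  hit  (counter 7, T2.r 6)
[10] T0.cas  miss  (counter 7, T0.r 4)
[11] T1.load  rd  (counter 7, T1.r 7)
[12] T1.cas  hit  (counter 8, T1.r 7)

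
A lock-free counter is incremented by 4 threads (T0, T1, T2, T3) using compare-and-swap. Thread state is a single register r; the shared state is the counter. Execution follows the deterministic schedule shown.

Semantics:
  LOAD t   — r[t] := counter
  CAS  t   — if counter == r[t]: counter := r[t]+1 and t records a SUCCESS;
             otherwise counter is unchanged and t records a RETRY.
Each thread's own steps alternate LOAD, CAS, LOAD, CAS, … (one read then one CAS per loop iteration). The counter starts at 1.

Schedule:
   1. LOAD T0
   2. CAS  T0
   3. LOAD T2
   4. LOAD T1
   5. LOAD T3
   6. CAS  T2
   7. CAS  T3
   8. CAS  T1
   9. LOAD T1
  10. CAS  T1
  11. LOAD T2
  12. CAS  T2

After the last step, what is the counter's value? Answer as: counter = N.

   1) LOAD T0:  M=1  r_T0=1
   2) CAS  T0:  M=2  r_T0=1 ✓
   3) LOAD T2:  M=2  r_T2=2
   4) LOAD T1:  M=2  r_T1=2
   5) LOAD T3:  M=2  r_T3=2
   6) CAS  T2:  M=3  r_T2=2 ✓
   7) CAS  T3:  M=3  r_T3=2 ✗
   8) CAS  T1:  M=3  r_T1=2 ✗
   9) LOAD T1:  M=3  r_T1=3
  10) CAS  T1:  M=4  r_T1=3 ✓
  11) LOAD T2:  M=4  r_T2=4
  12) CAS  T2:  M=5  r_T2=4 ✓

counter = 5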